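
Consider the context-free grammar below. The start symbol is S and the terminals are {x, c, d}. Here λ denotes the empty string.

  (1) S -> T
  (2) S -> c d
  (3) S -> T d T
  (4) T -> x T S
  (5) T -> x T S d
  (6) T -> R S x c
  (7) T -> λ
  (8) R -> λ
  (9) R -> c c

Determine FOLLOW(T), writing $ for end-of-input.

FIRST(R): from R->λ we get {λ}; from R->c c we get {c}. So FIRST(R) = {λ, c}.
FIRST(S): from S->T we get {λ, c, d, x}; from S->c d we get {c}; from S->T d T we get {c, d, x}. So FIRST(S) = {λ, c, d, x}.
FIRST(T): from T->x T S we get {x}; from T->x T S d we get {x}; from T->R S x c we get {c, d, x}; from T->λ we get {λ}. So FIRST(T) = {λ, c, d, x}.
FOLLOW(S) includes $ since S is the start symbol.
FOLLOW(R): in T->R S x c, R is followed by S x c with FIRST {c, d, x}. Thus FOLLOW(R) = {c, d, x}.
FOLLOW(S): in T->x T S, the suffix after S is empty, so FOLLOW(S) ⊇ FOLLOW(T) = {$, c, d, x}; in T->x T S d, S is followed by d with FIRST {d}; in T->R S x c, S is followed by x c with FIRST {x}. Thus FOLLOW(S) = {$, c, d, x}.
FOLLOW(T): in S->T, the suffix after T is empty, so FOLLOW(T) ⊇ FOLLOW(S) = {$, c, d, x}; in S->T d T (occurrence 1), T is followed by d T with FIRST {d}; in S->T d T (occurrence 2), the suffix after T is empty, so FOLLOW(T) ⊇ FOLLOW(S) = {$, c, d, x}; in T->x T S, T is followed by S with FIRST {λ, c, d, x}; in T->x T S, the suffix after T is nullable (adds nothing new); in T->x T S d, T is followed by S d with FIRST {c, d, x}. Thus FOLLOW(T) = {$, c, d, x}.

{$, c, d, x}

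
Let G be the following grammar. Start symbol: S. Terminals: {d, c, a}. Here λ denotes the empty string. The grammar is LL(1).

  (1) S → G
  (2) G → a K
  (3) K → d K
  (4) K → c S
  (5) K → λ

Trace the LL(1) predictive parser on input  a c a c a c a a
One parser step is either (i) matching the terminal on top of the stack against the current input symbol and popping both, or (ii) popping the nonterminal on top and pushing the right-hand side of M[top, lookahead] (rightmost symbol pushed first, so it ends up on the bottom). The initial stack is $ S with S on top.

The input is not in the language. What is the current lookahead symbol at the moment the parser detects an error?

step 1: stack=$ S  input=a c a c a c a a $  — expand S → G
step 2: stack=$ G  input=a c a c a c a a $  — expand G → a K
step 3: stack=$ K a  input=a c a c a c a a $  — match a
step 4: stack=$ K  input=c a c a c a a $  — expand K → c S
step 5: stack=$ S c  input=c a c a c a a $  — match c
step 6: stack=$ S  input=a c a c a a $  — expand S → G
step 7: stack=$ G  input=a c a c a a $  — expand G → a K
step 8: stack=$ K a  input=a c a c a a $  — match a
step 9: stack=$ K  input=c a c a a $  — expand K → c S
step 10: stack=$ S c  input=c a c a a $  — match c
step 11: stack=$ S  input=a c a a $  — expand S → G
step 12: stack=$ G  input=a c a a $  — expand G → a K
step 13: stack=$ K a  input=a c a a $  — match a
step 14: stack=$ K  input=c a a $  — expand K → c S
step 15: stack=$ S c  input=c a a $  — match c
step 16: stack=$ S  input=a a $  — expand S → G
step 17: stack=$ G  input=a a $  — expand G → a K
step 18: stack=$ K a  input=a a $  — match a
step 19: stack=$ K  input=a $  — error: M[K, a] is empty

a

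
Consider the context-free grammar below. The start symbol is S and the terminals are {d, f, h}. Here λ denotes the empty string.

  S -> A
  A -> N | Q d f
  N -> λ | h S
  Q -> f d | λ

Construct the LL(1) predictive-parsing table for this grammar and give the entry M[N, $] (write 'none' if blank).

N -> λ

FIRST(N): from N->λ we get {λ}; from N->h S we get {h}. So FIRST(N) = {λ, h}.
FIRST(Q): from Q->f d we get {f}; from Q->λ we get {λ}. So FIRST(Q) = {λ, f}.
FIRST(A): from A->N we get {λ, h}; from A->Q d f we get {d, f}. So FIRST(A) = {λ, d, f, h}.
FIRST(S): from S->A we get {λ, d, f, h}. So FIRST(S) = {λ, d, f, h}.
FOLLOW(S) includes $ since S is the start symbol.
FOLLOW(A): in S->A, the suffix after A is empty, so FOLLOW(A) ⊇ FOLLOW(S) = {$}. Thus FOLLOW(A) = {$}.
FOLLOW(N): in A->N, the suffix after N is empty, so FOLLOW(N) ⊇ FOLLOW(A) = {$}. Thus FOLLOW(N) = {$}.
For N -> λ: FIRST(λ) = {λ}, so it goes in M[N, t] for t ∈ {}; since λ ∈ FIRST, also for every t ∈ FOLLOW(N) = {$}.
For N -> h S: FIRST(h S) = {h}, so it goes in M[N, t] for t ∈ {h}.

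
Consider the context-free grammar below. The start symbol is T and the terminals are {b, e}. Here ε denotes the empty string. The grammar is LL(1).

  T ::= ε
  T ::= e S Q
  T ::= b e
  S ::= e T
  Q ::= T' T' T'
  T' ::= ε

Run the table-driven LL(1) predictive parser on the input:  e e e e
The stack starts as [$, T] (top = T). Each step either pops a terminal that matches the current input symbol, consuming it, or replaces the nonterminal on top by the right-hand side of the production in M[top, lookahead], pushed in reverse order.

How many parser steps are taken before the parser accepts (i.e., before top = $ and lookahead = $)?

17

      Stack         Input      Action
   1  $ T           e e e e $  expand T ::= e S Q
   2  $ Q S e       e e e e $  match e
   3  $ Q S         e e e $    expand S ::= e T
   4  $ Q T e       e e e $    match e
   5  $ Q T         e e $      expand T ::= e S Q
   6  $ Q Q S e     e e $      match e
   7  $ Q Q S       e $        expand S ::= e T
   8  $ Q Q T e     e $        match e
   9  $ Q Q T       $          expand T ::= ε
  10  $ Q Q         $          expand Q ::= T' T' T'
  11  $ Q T' T' T'  $          expand T' ::= ε
  12  $ Q T' T'     $          expand T' ::= ε
  13  $ Q T'        $          expand T' ::= ε
  14  $ Q           $          expand Q ::= T' T' T'
  15  $ T' T' T'    $          expand T' ::= ε
  16  $ T' T'       $          expand T' ::= ε
  17  $ T'          $          expand T' ::= ε
Accept reached after 17 steps.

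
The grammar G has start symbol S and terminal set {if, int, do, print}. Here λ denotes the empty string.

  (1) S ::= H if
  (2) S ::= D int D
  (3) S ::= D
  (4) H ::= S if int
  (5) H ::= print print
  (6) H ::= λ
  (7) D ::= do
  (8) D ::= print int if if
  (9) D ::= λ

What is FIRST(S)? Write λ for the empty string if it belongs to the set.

FIRST(D): from D::=do we get {do}; from D::=print int if if we get {print}; from D::=λ we get {λ}. So FIRST(D) = {λ, do, print}.
FIRST(S): from S::=H if we get {do, if, int, print}; from S::=D int D we get {do, int, print}; from S::=D we get {λ, do, print}. So FIRST(S) = {λ, do, if, int, print}.
FIRST(H): from H::=S if int we get {do, if, int, print}; from H::=print print we get {print}; from H::=λ we get {λ}. So FIRST(H) = {λ, do, if, int, print}.

{λ, do, if, int, print}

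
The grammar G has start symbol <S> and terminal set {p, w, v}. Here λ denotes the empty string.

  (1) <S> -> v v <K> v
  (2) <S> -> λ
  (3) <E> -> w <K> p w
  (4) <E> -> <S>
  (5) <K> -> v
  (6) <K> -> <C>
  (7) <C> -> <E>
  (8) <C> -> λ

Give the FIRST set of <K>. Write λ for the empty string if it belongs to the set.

FIRST(<S>) = {λ, v}
FIRST(<E>) = {λ, v, w}  (via <S>)
FIRST(<C>) = {λ, v, w}  (via <E>)
FIRST(<K>) = {λ, v, w}  (via <C>)

{λ, v, w}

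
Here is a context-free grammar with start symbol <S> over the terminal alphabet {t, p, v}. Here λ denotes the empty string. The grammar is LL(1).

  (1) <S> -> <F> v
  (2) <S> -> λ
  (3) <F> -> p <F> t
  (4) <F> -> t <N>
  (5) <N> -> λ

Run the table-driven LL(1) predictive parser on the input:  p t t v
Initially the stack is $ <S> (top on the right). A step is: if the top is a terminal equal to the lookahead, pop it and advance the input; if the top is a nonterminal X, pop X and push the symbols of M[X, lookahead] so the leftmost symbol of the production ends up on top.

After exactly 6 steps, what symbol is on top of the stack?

     Stack        Input      Action
  1  $ <S>        p t t v $  expand <S> -> <F> v
  2  $ v <F>      p t t v $  expand <F> -> p <F> t
  3  $ v t <F> p  p t t v $  match p
  4  $ v t <F>    t t v $    expand <F> -> t <N>
  5  $ v t <N> t  t t v $    match t
  6  $ v t <N>    t v $      expand <N> -> λ
Stack after step 6: $ v t (top = t).

t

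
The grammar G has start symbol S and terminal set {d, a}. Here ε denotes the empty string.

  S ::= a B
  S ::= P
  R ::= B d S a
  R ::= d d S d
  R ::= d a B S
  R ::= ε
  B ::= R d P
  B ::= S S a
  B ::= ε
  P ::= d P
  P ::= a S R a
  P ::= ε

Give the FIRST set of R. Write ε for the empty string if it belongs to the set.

{ε, a, d}

FIRST(P) = {ε, a, d}
FIRST(S) = {ε, a, d}  (via P)
FIRST(R) = {ε, a, d}  (via B d S a)
FIRST(B) = {ε, a, d}  (via R d P, S S a)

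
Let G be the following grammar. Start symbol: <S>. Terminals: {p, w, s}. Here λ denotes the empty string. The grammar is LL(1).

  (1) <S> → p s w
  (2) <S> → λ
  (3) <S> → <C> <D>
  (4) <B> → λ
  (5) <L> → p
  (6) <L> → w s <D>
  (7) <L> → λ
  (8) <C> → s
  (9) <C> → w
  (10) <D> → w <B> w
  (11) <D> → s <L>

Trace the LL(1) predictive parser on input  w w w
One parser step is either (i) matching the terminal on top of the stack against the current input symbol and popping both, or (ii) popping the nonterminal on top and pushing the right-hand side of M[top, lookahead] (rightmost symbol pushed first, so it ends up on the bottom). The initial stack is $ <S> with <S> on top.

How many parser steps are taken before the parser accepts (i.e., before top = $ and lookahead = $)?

7

step 1: stack=$ <S>  input=w w w $  — expand <S> → <C> <D>
step 2: stack=$ <D> <C>  input=w w w $  — expand <C> → w
step 3: stack=$ <D> w  input=w w w $  — match w
step 4: stack=$ <D>  input=w w $  — expand <D> → w <B> w
step 5: stack=$ w <B> w  input=w w $  — match w
step 6: stack=$ w <B>  input=w $  — expand <B> → λ
step 7: stack=$ w  input=w $  — match w
Accept reached after 7 steps.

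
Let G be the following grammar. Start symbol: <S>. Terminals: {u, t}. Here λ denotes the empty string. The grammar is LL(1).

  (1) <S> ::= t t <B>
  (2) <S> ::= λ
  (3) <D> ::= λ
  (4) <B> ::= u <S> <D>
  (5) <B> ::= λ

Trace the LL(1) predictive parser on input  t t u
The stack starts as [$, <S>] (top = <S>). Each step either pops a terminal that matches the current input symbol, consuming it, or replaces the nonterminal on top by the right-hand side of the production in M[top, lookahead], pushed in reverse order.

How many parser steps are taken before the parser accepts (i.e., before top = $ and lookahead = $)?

7

     Stack        Input    Action
  1  $ <S>        t t u $  expand <S> ::= t t <B>
  2  $ <B> t t    t t u $  match t
  3  $ <B> t      t u $    match t
  4  $ <B>        u $      expand <B> ::= u <S> <D>
  5  $ <D> <S> u  u $      match u
  6  $ <D> <S>    $        expand <S> ::= λ
  7  $ <D>        $        expand <D> ::= λ
Accept reached after 7 steps.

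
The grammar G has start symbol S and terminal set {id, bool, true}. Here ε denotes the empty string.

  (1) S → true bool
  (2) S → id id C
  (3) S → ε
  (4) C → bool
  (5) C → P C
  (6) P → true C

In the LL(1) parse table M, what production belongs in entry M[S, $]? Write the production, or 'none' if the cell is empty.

S → ε

FIRST(S) = {ε, id, true}
FIRST(P) = {true}
FIRST(C) = {bool, true}  (via P C)
FOLLOW(S) includes $ since S is the start symbol.
FOLLOW(S): S appears on no right-hand side. Thus FOLLOW(S) = {$}.
For S → true bool: FIRST(true bool) = {true}, so it goes in M[S, t] for t ∈ {true}.
For S → id id C: FIRST(id id C) = {id}, so it goes in M[S, t] for t ∈ {id}.
For S → ε: FIRST(ε) = {ε}, so it goes in M[S, t] for t ∈ {}; since ε ∈ FIRST, also for every t ∈ FOLLOW(S) = {$}.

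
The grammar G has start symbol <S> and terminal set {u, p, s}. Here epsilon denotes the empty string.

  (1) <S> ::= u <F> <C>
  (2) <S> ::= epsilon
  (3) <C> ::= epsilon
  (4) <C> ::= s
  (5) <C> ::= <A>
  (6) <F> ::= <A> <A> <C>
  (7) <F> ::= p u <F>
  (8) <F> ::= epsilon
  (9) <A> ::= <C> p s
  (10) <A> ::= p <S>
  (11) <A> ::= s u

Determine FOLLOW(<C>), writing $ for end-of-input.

FIRST(<S>): from <S>::=u <F> <C> we get {u}; from <S>::=epsilon we get {epsilon}. So FIRST(<S>) = {epsilon, u}.
FIRST(<C>): from <C>::=epsilon we get {epsilon}; from <C>::=s we get {s}; from <C>::=<A> we get {p, s}. So FIRST(<C>) = {epsilon, p, s}.
FIRST(<A>): from <A>::=<C> p s we get {p, s}; from <A>::=p <S> we get {p}; from <A>::=s u we get {s}. So FIRST(<A>) = {p, s}.
FIRST(<F>): from <F>::=<A> <A> <C> we get {p, s}; from <F>::=p u <F> we get {p}; from <F>::=epsilon we get {epsilon}. So FIRST(<F>) = {epsilon, p, s}.
FOLLOW(<S>) includes $ since <S> is the start symbol.
FOLLOW(<S>): in <A>::=p <S>, the suffix after <S> is empty, so FOLLOW(<S>) ⊇ FOLLOW(<A>) = {$, p, s}. Thus FOLLOW(<S>) = {$, p, s}.
FOLLOW(<F>): in <S>::=u <F> <C>, <F> is followed by <C> with FIRST {epsilon, p, s}; in <S>::=u <F> <C>, the suffix after <F> is nullable, so FOLLOW(<F>) ⊇ FOLLOW(<S>) = {$, p, s}; in <F>::=p u <F>, the suffix after <F> is empty (adds nothing new). Thus FOLLOW(<F>) = {$, p, s}.
FOLLOW(<C>): in <S>::=u <F> <C>, the suffix after <C> is empty, so FOLLOW(<C>) ⊇ FOLLOW(<S>) = {$, p, s}; in <F>::=<A> <A> <C>, the suffix after <C> is empty, so FOLLOW(<C>) ⊇ FOLLOW(<F>) = {$, p, s}; in <A>::=<C> p s, <C> is followed by p s with FIRST {p}. Thus FOLLOW(<C>) = {$, p, s}.
FOLLOW(<A>): in <C>::=<A>, the suffix after <A> is empty, so FOLLOW(<A>) ⊇ FOLLOW(<C>) = {$, p, s}; in <F>::=<A> <A> <C> (occurrence 1), <A> is followed by <A> <C> with FIRST {p, s}; in <F>::=<A> <A> <C> (occurrence 2), <A> is followed by <C> with FIRST {epsilon, p, s}; in <F>::=<A> <A> <C> (occurrence 2), the suffix after <A> is nullable, so FOLLOW(<A>) ⊇ FOLLOW(<F>) = {$, p, s}. Thus FOLLOW(<A>) = {$, p, s}.

{$, p, s}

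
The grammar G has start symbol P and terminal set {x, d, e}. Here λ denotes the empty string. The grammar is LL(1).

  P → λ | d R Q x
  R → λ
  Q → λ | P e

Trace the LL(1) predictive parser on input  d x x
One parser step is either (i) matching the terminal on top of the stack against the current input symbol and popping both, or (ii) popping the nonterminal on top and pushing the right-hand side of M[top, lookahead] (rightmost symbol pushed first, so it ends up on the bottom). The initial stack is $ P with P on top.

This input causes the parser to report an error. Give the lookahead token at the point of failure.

x

     Stack      Input    Action
  1  $ P        d x x $  expand P → d R Q x
  2  $ x Q R d  d x x $  match d
  3  $ x Q R    x x $    expand R → λ
  4  $ x Q      x x $    expand Q → λ
  5  $ x        x x $    match x
  6  $          x $      error: stack empty but input remains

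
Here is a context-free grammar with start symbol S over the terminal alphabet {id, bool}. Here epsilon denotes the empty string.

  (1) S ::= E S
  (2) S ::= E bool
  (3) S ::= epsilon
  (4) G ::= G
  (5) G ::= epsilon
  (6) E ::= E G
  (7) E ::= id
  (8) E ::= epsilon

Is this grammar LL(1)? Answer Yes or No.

FIRST(S) = {epsilon, bool, id}
FIRST(G) = {epsilon}
FIRST(E) = {epsilon, id}
FOLLOW(S) = {$}
FOLLOW(G) = {$, bool, id}
FOLLOW(E) = {$, bool, id}
Cell M[E, $] receives both E ::= E G and E ::= epsilon — the grammar is not LL(1).

No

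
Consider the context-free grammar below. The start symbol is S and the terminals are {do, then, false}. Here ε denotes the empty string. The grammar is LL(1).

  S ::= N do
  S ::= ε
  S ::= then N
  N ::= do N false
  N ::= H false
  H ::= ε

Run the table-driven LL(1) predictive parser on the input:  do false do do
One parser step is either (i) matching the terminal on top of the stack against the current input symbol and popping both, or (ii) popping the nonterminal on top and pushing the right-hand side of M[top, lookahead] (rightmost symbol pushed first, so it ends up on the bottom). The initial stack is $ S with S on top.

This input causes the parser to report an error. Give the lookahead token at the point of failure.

     Stack               Input             Action
  1  $ S                 do false do do $  expand S ::= N do
  2  $ do N              do false do do $  expand N ::= do N false
  3  $ do false N do     do false do do $  match do
  4  $ do false N        false do do $     expand N ::= H false
  5  $ do false false H  false do do $     expand H ::= ε
  6  $ do false false    false do do $     match false
  7  $ do false          do do $           error: top is terminal false but lookahead is do

do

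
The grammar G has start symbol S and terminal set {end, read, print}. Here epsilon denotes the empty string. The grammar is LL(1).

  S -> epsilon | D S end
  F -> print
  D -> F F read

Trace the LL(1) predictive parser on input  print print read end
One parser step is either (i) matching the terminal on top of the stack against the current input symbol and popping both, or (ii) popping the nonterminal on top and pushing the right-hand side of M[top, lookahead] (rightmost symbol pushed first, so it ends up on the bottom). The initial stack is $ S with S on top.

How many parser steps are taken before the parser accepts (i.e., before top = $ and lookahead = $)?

9

     Stack                 Input                   Action
  1  $ S                   print print read end $  expand S -> D S end
  2  $ end S D             print print read end $  expand D -> F F read
  3  $ end S read F F      print print read end $  expand F -> print
  4  $ end S read F print  print print read end $  match print
  5  $ end S read F        print read end $        expand F -> print
  6  $ end S read print    print read end $        match print
  7  $ end S read          read end $              match read
  8  $ end S               end $                   expand S -> epsilon
  9  $ end                 end $                   match end
Accept reached after 9 steps.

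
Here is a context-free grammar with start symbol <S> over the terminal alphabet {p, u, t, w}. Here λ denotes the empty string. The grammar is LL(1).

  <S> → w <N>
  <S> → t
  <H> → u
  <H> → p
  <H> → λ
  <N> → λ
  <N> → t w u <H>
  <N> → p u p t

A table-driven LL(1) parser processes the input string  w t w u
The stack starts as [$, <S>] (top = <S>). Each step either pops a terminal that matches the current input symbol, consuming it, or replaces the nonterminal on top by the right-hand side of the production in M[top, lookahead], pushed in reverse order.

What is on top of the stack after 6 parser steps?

     Stack        Input      Action
  1  $ <S>        w t w u $  expand <S> → w <N>
  2  $ <N> w      w t w u $  match w
  3  $ <N>        t w u $    expand <N> → t w u <H>
  4  $ <H> u w t  t w u $    match t
  5  $ <H> u w    w u $      match w
  6  $ <H> u      u $        match u
Stack after step 6: $ <H> (top = <H>).

<H>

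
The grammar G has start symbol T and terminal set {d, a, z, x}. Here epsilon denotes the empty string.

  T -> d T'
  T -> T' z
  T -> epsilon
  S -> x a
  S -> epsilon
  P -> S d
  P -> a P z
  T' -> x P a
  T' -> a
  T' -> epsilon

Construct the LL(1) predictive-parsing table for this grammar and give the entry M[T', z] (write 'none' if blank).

FIRST(S) = {epsilon, x}
FIRST(T') = {epsilon, a, x}
FIRST(T) = {epsilon, a, d, x, z}  (via T' z)
FIRST(P) = {a, d, x}  (via S d)
FOLLOW(T) includes $ since T is the start symbol.
FOLLOW(T): T appears on no right-hand side. Thus FOLLOW(T) = {$}.
FOLLOW(T'): in T->d T', the suffix after T' is empty, so FOLLOW(T') ⊇ FOLLOW(T) = {$}; in T->T' z, T' is followed by z with FIRST {z}. Thus FOLLOW(T') = {$, z}.
For T' -> x P a: FIRST(x P a) = {x}, so it goes in M[T', t] for t ∈ {x}.
For T' -> a: FIRST(a) = {a}, so it goes in M[T', t] for t ∈ {a}.
For T' -> epsilon: FIRST(epsilon) = {epsilon}, so it goes in M[T', t] for t ∈ {}; since epsilon ∈ FIRST, also for every t ∈ FOLLOW(T') = {$, z}.

T' -> epsilon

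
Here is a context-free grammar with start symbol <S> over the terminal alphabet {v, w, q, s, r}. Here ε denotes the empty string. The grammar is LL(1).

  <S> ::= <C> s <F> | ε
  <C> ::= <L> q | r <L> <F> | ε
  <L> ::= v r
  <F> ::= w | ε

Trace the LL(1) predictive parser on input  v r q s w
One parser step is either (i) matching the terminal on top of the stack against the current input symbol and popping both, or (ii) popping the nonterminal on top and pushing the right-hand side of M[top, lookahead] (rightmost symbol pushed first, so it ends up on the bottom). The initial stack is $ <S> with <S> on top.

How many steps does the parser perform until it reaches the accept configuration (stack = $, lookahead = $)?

     Stack          Input        Action
  1  $ <S>          v r q s w $  expand <S> ::= <C> s <F>
  2  $ <F> s <C>    v r q s w $  expand <C> ::= <L> q
  3  $ <F> s q <L>  v r q s w $  expand <L> ::= v r
  4  $ <F> s q r v  v r q s w $  match v
  5  $ <F> s q r    r q s w $    match r
  6  $ <F> s q      q s w $      match q
  7  $ <F> s        s w $        match s
  8  $ <F>          w $          expand <F> ::= w
  9  $ w            w $          match w
Accept reached after 9 steps.

9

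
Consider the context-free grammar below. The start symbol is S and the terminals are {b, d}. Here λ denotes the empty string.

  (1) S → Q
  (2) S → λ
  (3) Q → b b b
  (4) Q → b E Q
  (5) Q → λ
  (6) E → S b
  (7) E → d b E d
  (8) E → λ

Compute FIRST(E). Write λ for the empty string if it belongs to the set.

{λ, b, d}

FIRST(Q) = {λ, b}
FIRST(S) = {λ, b}  (via Q)
FIRST(E) = {λ, b, d}  (via S b)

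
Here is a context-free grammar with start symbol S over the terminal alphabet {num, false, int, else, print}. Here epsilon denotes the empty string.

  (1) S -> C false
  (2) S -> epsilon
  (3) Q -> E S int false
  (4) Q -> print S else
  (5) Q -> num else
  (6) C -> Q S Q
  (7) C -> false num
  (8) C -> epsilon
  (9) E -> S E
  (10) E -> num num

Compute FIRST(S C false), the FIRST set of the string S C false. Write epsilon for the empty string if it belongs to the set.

FIRST(S) = {epsilon, false, num, print}  (via C false)
FIRST(E) = {false, num, print}  (via S E)
FIRST(Q) = {false, num, print}  (via E S int false)
FIRST(C) = {epsilon, false, num, print}  (via Q S Q)
FIRST(S C false): take FIRST of each symbol in turn, carrying on past any symbol whose FIRST contains epsilon; result {false, num, print}.

{false, num, print}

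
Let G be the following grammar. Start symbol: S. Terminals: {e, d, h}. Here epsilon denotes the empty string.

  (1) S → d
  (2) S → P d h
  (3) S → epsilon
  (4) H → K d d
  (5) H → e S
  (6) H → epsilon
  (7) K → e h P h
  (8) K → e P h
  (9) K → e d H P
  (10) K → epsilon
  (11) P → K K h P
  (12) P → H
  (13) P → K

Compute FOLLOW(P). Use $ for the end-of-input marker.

{d, e, h}

FIRST(K): from K→e h P h we get {e}; from K→e P h we get {e}; from K→e d H P we get {e}; from K→epsilon we get {epsilon}. So FIRST(K) = {epsilon, e}.
FIRST(H): from H→K d d we get {d, e}; from H→e S we get {e}; from H→epsilon we get {epsilon}. So FIRST(H) = {epsilon, d, e}.
FIRST(P): from P→K K h P we get {e, h}; from P→H we get {epsilon, d, e}; from P→K we get {epsilon, e}. So FIRST(P) = {epsilon, d, e, h}.
FIRST(S): from S→d we get {d}; from S→P d h we get {d, e, h}; from S→epsilon we get {epsilon}. So FIRST(S) = {epsilon, d, e, h}.
FOLLOW(S) includes $ since S is the start symbol.
FOLLOW(S): in H→e S, the suffix after S is empty, so FOLLOW(S) ⊇ FOLLOW(H) = {d, e, h}. Thus FOLLOW(S) = {$, d, e, h}.
FOLLOW(H): in K→e d H P, H is followed by P with FIRST {epsilon, d, e, h}; in K→e d H P, the suffix after H is nullable, so FOLLOW(H) ⊇ FOLLOW(K) = {d, e, h}; in P→H, the suffix after H is empty, so FOLLOW(H) ⊇ FOLLOW(P) = {d, e, h}. Thus FOLLOW(H) = {d, e, h}.
FOLLOW(K): in H→K d d, K is followed by d d with FIRST {d}; in P→K K h P (occurrence 1), K is followed by K h P with FIRST {e, h}; in P→K K h P (occurrence 2), K is followed by h P with FIRST {h}; in P→K, the suffix after K is empty, so FOLLOW(K) ⊇ FOLLOW(P) = {d, e, h}. Thus FOLLOW(K) = {d, e, h}.
FOLLOW(P): in S→P d h, P is followed by d h with FIRST {d}; in K→e h P h, P is followed by h with FIRST {h}; in K→e P h, P is followed by h with FIRST {h}; in K→e d H P, the suffix after P is empty, so FOLLOW(P) ⊇ FOLLOW(K) = {d, e, h}; in P→K K h P, the suffix after P is empty (adds nothing new). Thus FOLLOW(P) = {d, e, h}.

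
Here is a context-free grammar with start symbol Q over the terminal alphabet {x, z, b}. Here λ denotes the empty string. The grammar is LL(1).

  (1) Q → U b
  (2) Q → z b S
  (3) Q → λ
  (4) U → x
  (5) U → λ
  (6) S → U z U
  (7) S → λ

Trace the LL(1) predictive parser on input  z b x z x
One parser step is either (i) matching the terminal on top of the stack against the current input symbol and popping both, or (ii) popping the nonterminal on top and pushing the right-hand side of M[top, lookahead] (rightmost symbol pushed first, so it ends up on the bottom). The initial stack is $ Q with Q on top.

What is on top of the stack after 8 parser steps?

     Stack    Input        Action
  1  $ Q      z b x z x $  expand Q → z b S
  2  $ S b z  z b x z x $  match z
  3  $ S b    b x z x $    match b
  4  $ S      x z x $      expand S → U z U
  5  $ U z U  x z x $      expand U → x
  6  $ U z x  x z x $      match x
  7  $ U z    z x $        match z
  8  $ U      x $          expand U → x
Stack after step 8: $ x (top = x).

x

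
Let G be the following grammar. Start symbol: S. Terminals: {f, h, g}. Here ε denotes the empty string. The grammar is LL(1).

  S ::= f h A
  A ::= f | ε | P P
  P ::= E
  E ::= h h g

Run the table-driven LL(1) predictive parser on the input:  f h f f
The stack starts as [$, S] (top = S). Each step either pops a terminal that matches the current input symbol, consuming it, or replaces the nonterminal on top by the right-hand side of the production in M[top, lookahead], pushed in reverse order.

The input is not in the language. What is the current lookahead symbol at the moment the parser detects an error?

     Stack    Input      Action
  1  $ S      f h f f $  expand S ::= f h A
  2  $ A h f  f h f f $  match f
  3  $ A h    h f f $    match h
  4  $ A      f f $      expand A ::= f
  5  $ f      f f $      match f
  6  $        f $        error: stack empty but input remains

f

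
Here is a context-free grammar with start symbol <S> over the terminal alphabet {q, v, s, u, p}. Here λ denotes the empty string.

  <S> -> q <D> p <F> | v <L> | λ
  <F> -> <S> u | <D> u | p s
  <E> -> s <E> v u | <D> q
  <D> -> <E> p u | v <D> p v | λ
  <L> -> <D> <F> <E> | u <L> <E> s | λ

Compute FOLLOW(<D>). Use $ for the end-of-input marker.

FIRST(<S>) = {λ, q, v}
FIRST(<F>) = {p, q, s, u, v}  (via <S> u, <D> u)
FIRST(<E>) = {q, s, v}  (via <D> q)
FIRST(<D>) = {λ, q, s, v}  (via <E> p u)
FIRST(<L>) = {λ, p, q, s, u, v}  (via <D> <F> <E>)
FOLLOW(<S>) includes $ since <S> is the start symbol.
FOLLOW(<S>): in <F>-><S> u, <S> is followed by u with FIRST {u}. Thus FOLLOW(<S>) = {$, u}.
FOLLOW(<F>): in <S>->q <D> p <F>, the suffix after <F> is empty, so FOLLOW(<F>) ⊇ FOLLOW(<S>) = {$, u}; in <L>-><D> <F> <E>, <F> is followed by <E> with FIRST {q, s, v}. Thus FOLLOW(<F>) = {$, q, s, u, v}.
FOLLOW(<D>): in <S>->q <D> p <F>, <D> is followed by p <F> with FIRST {p}; in <F>-><D> u, <D> is followed by u with FIRST {u}; in <E>-><D> q, <D> is followed by q with FIRST {q}; in <D>->v <D> p v, <D> is followed by p v with FIRST {p}; in <L>-><D> <F> <E>, <D> is followed by <F> <E> with FIRST {p, q, s, u, v}. Thus FOLLOW(<D>) = {p, q, s, u, v}.
FOLLOW(<L>): in <S>->v <L>, the suffix after <L> is empty, so FOLLOW(<L>) ⊇ FOLLOW(<S>) = {$, u}; in <L>->u <L> <E> s, <L> is followed by <E> s with FIRST {q, s, v}. Thus FOLLOW(<L>) = {$, q, s, u, v}.
FOLLOW(<E>): in <E>->s <E> v u, <E> is followed by v u with FIRST {v}; in <D>-><E> p u, <E> is followed by p u with FIRST {p}; in <L>-><D> <F> <E>, the suffix after <E> is empty, so FOLLOW(<E>) ⊇ FOLLOW(<L>) = {$, q, s, u, v}; in <L>->u <L> <E> s, <E> is followed by s with FIRST {s}. Thus FOLLOW(<E>) = {$, p, q, s, u, v}.

{p, q, s, u, v}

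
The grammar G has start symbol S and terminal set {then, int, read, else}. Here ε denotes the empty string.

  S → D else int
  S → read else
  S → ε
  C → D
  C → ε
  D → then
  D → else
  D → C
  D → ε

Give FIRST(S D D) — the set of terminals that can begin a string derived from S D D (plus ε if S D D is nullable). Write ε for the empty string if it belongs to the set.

{ε, else, read, then}

FIRST(S) = {ε, else, read, then}  (via D else int)
FIRST(C) = {ε, else, then}  (via D)
FIRST(D) = {ε, else, then}  (via C)
FIRST(S D D): take FIRST of each symbol in turn, carrying on past any symbol whose FIRST contains ε; result {ε, else, read, then}.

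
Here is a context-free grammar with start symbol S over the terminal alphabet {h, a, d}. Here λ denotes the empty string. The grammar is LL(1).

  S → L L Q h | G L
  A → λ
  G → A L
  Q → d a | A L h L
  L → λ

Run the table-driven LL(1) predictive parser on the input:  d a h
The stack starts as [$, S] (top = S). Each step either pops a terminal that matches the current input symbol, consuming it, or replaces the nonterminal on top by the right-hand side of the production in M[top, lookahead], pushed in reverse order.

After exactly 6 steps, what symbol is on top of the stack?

h

     Stack      Input    Action
  1  $ S        d a h $  expand S → L L Q h
  2  $ h Q L L  d a h $  expand L → λ
  3  $ h Q L    d a h $  expand L → λ
  4  $ h Q      d a h $  expand Q → d a
  5  $ h a d    d a h $  match d
  6  $ h a      a h $    match a
Stack after step 6: $ h (top = h).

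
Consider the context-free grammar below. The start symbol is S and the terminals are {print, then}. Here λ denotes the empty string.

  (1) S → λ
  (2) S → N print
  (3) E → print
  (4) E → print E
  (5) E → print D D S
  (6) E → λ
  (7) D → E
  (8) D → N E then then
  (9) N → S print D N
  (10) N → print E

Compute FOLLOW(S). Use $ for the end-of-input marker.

{$, print, then}

FIRST(E) = {λ, print}
FIRST(S) = {λ, print}  (via N print)
FIRST(N) = {print}  (via S print D N)
FIRST(D) = {λ, print}  (via E, N E then then)
FOLLOW(S) includes $ since S is the start symbol.
FOLLOW(N): in S→N print, N is followed by print with FIRST {print}; in D→N E then then, N is followed by E then then with FIRST {print, then}; in N→S print D N, the suffix after N is empty (adds nothing new). Thus FOLLOW(N) = {print, then}.
FOLLOW(S): in E→print D D S, the suffix after S is empty, so FOLLOW(S) ⊇ FOLLOW(E) = {print, then}; in N→S print D N, S is followed by print D N with FIRST {print}. Thus FOLLOW(S) = {$, print, then}.
FOLLOW(E): in E→print E, the suffix after E is empty (adds nothing new); in D→E, the suffix after E is empty, so FOLLOW(E) ⊇ FOLLOW(D) = {print, then}; in D→N E then then, E is followed by then then with FIRST {then}; in N→print E, the suffix after E is empty, so FOLLOW(E) ⊇ FOLLOW(N) = {print, then}. Thus FOLLOW(E) = {print, then}.
FOLLOW(D): in E→print D D S (occurrence 1), D is followed by D S with FIRST {λ, print}; in E→print D D S (occurrence 1), the suffix after D is nullable, so FOLLOW(D) ⊇ FOLLOW(E) = {print, then}; in E→print D D S (occurrence 2), D is followed by S with FIRST {λ, print}; in E→print D D S (occurrence 2), the suffix after D is nullable, so FOLLOW(D) ⊇ FOLLOW(E) = {print, then}; in N→S print D N, D is followed by N with FIRST {print}. Thus FOLLOW(D) = {print, then}.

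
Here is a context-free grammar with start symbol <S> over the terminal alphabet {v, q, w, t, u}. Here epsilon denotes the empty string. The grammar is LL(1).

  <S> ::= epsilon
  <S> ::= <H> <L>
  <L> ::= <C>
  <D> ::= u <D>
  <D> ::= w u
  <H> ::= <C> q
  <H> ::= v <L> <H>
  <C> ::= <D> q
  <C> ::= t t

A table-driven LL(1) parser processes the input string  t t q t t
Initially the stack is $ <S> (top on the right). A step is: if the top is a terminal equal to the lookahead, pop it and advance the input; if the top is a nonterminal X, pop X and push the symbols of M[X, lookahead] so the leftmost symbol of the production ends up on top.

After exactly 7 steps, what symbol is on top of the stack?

     Stack        Input        Action
  1  $ <S>        t t q t t $  expand <S> ::= <H> <L>
  2  $ <L> <H>    t t q t t $  expand <H> ::= <C> q
  3  $ <L> q <C>  t t q t t $  expand <C> ::= t t
  4  $ <L> q t t  t t q t t $  match t
  5  $ <L> q t    t q t t $    match t
  6  $ <L> q      q t t $      match q
  7  $ <L>        t t $        expand <L> ::= <C>
Stack after step 7: $ <C> (top = <C>).

<C>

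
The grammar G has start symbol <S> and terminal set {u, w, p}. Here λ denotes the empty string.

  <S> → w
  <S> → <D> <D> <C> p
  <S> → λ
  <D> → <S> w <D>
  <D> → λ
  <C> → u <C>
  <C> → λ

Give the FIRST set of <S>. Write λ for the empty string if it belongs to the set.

{λ, p, u, w}

FIRST(<C>) = {λ, u}
FIRST(<S>) = {λ, p, u, w}  (via <D> <D> <C> p)
FIRST(<D>) = {λ, p, u, w}  (via <S> w <D>)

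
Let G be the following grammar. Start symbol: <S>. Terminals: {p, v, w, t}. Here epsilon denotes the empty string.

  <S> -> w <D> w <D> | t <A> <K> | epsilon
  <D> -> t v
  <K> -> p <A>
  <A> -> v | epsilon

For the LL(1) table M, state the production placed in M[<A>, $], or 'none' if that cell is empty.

<A> -> epsilon

FIRST(<S>): from <S>->w <D> w <D> we get {w}; from <S>->t <A> <K> we get {t}; from <S>->epsilon we get {epsilon}. So FIRST(<S>) = {epsilon, t, w}.
FIRST(<D>): from <D>->t v we get {t}. So FIRST(<D>) = {t}.
FIRST(<K>): from <K>->p <A> we get {p}. So FIRST(<K>) = {p}.
FIRST(<A>): from <A>->v we get {v}; from <A>->epsilon we get {epsilon}. So FIRST(<A>) = {epsilon, v}.
FOLLOW(<S>) includes $ since <S> is the start symbol.
FOLLOW(<K>): in <S>->t <A> <K>, the suffix after <K> is empty, so FOLLOW(<K>) ⊇ FOLLOW(<S>) = {$}. Thus FOLLOW(<K>) = {$}.
FOLLOW(<A>): in <S>->t <A> <K>, <A> is followed by <K> with FIRST {p}; in <K>->p <A>, the suffix after <A> is empty, so FOLLOW(<A>) ⊇ FOLLOW(<K>) = {$}. Thus FOLLOW(<A>) = {$, p}.
For <A> -> v: FIRST(v) = {v}, so it goes in M[<A>, t] for t ∈ {v}.
For <A> -> epsilon: FIRST(epsilon) = {epsilon}, so it goes in M[<A>, t] for t ∈ {}; since epsilon ∈ FIRST, also for every t ∈ FOLLOW(<A>) = {$, p}.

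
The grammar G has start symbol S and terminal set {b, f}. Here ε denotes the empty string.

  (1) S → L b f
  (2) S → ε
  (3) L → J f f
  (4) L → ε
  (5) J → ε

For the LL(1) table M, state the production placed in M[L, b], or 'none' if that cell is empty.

FIRST(J) = {ε}
FIRST(L) = {ε, f}  (via J f f)
FIRST(S) = {ε, b, f}  (via L b f)
FOLLOW(S) includes $ since S is the start symbol.
FOLLOW(L): in S→L b f, L is followed by b f with FIRST {b}. Thus FOLLOW(L) = {b}.
For L → J f f: FIRST(J f f) = {f}, so it goes in M[L, t] for t ∈ {f}.
For L → ε: FIRST(ε) = {ε}, so it goes in M[L, t] for t ∈ {}; since ε ∈ FIRST, also for every t ∈ FOLLOW(L) = {b}.

L → ε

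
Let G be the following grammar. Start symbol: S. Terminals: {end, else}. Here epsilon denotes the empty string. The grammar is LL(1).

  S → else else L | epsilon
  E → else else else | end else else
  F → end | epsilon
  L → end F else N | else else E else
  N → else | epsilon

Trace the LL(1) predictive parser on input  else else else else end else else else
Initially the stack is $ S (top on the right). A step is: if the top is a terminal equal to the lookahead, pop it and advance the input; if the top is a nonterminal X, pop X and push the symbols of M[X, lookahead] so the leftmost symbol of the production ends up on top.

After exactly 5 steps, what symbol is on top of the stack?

     Stack               Input                                     Action
  1  $ S                 else else else else end else else else $  expand S → else else L
  2  $ L else else       else else else else end else else else $  match else
  3  $ L else            else else else end else else else $       match else
  4  $ L                 else else end else else else $            expand L → else else E else
  5  $ else E else else  else else end else else else $            match else
Stack after step 5: $ else E else (top = else).

else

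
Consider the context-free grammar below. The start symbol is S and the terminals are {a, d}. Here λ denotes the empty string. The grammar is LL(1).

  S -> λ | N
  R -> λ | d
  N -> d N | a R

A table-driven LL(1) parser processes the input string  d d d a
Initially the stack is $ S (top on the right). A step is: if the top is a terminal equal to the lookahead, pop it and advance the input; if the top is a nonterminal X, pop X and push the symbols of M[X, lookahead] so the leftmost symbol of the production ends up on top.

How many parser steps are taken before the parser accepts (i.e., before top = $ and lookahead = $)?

10

      Stack  Input      Action
   1  $ S    d d d a $  expand S -> N
   2  $ N    d d d a $  expand N -> d N
   3  $ N d  d d d a $  match d
   4  $ N    d d a $    expand N -> d N
   5  $ N d  d d a $    match d
   6  $ N    d a $      expand N -> d N
   7  $ N d  d a $      match d
   8  $ N    a $        expand N -> a R
   9  $ R a  a $        match a
  10  $ R    $          expand R -> λ
Accept reached after 10 steps.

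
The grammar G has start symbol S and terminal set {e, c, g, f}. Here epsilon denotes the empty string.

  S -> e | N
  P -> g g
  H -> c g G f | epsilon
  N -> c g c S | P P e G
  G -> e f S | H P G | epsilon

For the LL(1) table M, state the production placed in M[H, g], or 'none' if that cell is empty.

FIRST(P): from P->g g we get {g}. So FIRST(P) = {g}.
FIRST(H): from H->c g G f we get {c}; from H->epsilon we get {epsilon}. So FIRST(H) = {epsilon, c}.
FIRST(N): from N->c g c S we get {c}; from N->P P e G we get {g}. So FIRST(N) = {c, g}.
FIRST(G): from G->e f S we get {e}; from G->H P G we get {c, g}; from G->epsilon we get {epsilon}. So FIRST(G) = {epsilon, c, e, g}.
FIRST(S): from S->e we get {e}; from S->N we get {c, g}. So FIRST(S) = {c, e, g}.
FOLLOW(S) includes $ since S is the start symbol.
FOLLOW(H): in G->H P G, H is followed by P G with FIRST {g}. Thus FOLLOW(H) = {g}.
For H -> c g G f: FIRST(c g G f) = {c}, so it goes in M[H, t] for t ∈ {c}.
For H -> epsilon: FIRST(epsilon) = {epsilon}, so it goes in M[H, t] for t ∈ {}; since epsilon ∈ FIRST, also for every t ∈ FOLLOW(H) = {g}.

H -> epsilon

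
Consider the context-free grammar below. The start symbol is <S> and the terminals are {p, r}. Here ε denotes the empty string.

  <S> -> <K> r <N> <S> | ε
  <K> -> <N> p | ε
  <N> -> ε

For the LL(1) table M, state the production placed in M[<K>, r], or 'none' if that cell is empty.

FIRST(<N>): from <N>->ε we get {ε}. So FIRST(<N>) = {ε}.
FIRST(<K>): from <K>-><N> p we get {p}; from <K>->ε we get {ε}. So FIRST(<K>) = {ε, p}.
FIRST(<S>): from <S>-><K> r <N> <S> we get {p, r}; from <S>->ε we get {ε}. So FIRST(<S>) = {ε, p, r}.
FOLLOW(<S>) includes $ since <S> is the start symbol.
FOLLOW(<K>): in <S>-><K> r <N> <S>, <K> is followed by r <N> <S> with FIRST {r}. Thus FOLLOW(<K>) = {r}.
For <K> -> <N> p: FIRST(<N> p) = {p}, so it goes in M[<K>, t] for t ∈ {p}.
For <K> -> ε: FIRST(ε) = {ε}, so it goes in M[<K>, t] for t ∈ {}; since ε ∈ FIRST, also for every t ∈ FOLLOW(<K>) = {r}.

<K> -> ε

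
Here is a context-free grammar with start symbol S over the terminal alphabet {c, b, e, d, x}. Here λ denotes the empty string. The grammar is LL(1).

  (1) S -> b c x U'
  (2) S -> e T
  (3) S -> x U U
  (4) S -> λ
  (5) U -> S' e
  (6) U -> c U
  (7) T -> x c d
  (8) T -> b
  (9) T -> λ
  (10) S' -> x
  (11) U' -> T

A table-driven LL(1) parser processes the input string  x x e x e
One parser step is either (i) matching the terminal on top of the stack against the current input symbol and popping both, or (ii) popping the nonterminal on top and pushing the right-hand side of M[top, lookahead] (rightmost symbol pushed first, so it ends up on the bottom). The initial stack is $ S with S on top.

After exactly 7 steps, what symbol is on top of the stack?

     Stack     Input        Action
  1  $ S       x x e x e $  expand S -> x U U
  2  $ U U x   x x e x e $  match x
  3  $ U U     x e x e $    expand U -> S' e
  4  $ U e S'  x e x e $    expand S' -> x
  5  $ U e x   x e x e $    match x
  6  $ U e     e x e $      match e
  7  $ U       x e $        expand U -> S' e
Stack after step 7: $ e S' (top = S').

S'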